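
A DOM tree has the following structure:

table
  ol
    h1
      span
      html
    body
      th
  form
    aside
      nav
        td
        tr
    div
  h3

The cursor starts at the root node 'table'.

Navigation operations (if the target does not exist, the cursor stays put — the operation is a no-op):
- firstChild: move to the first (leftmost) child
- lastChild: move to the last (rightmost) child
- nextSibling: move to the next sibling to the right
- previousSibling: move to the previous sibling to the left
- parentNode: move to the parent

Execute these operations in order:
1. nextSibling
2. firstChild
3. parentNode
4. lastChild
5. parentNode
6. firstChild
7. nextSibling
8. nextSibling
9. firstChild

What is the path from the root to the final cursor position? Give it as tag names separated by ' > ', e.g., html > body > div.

After 1 (nextSibling): table (no-op, stayed)
After 2 (firstChild): ol
After 3 (parentNode): table
After 4 (lastChild): h3
After 5 (parentNode): table
After 6 (firstChild): ol
After 7 (nextSibling): form
After 8 (nextSibling): h3
After 9 (firstChild): h3 (no-op, stayed)

Answer: table > h3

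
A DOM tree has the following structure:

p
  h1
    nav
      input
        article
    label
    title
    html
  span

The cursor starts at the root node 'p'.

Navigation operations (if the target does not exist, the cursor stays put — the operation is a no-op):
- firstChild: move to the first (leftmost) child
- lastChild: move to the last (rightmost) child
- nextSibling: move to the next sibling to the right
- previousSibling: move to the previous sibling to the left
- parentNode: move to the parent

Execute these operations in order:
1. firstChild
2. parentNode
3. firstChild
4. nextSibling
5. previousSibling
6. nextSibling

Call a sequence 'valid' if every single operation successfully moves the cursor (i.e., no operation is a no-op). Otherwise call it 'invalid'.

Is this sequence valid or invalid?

Answer: valid

Derivation:
After 1 (firstChild): h1
After 2 (parentNode): p
After 3 (firstChild): h1
After 4 (nextSibling): span
After 5 (previousSibling): h1
After 6 (nextSibling): span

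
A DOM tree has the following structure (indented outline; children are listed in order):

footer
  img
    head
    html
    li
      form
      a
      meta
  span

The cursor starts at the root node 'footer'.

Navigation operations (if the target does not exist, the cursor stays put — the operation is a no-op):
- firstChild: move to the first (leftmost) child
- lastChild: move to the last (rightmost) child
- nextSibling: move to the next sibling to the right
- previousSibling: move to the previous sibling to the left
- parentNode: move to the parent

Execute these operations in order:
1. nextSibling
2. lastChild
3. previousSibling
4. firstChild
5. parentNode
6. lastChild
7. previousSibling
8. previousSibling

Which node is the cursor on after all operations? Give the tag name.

Answer: head

Derivation:
After 1 (nextSibling): footer (no-op, stayed)
After 2 (lastChild): span
After 3 (previousSibling): img
After 4 (firstChild): head
After 5 (parentNode): img
After 6 (lastChild): li
After 7 (previousSibling): html
After 8 (previousSibling): head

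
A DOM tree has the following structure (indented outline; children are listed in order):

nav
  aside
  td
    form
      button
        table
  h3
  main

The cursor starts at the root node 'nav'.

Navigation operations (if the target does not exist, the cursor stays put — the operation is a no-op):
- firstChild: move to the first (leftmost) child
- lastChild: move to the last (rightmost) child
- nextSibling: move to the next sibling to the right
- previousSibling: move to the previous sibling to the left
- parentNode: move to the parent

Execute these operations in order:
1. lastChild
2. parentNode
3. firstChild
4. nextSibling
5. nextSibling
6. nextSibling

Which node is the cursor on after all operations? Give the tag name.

After 1 (lastChild): main
After 2 (parentNode): nav
After 3 (firstChild): aside
After 4 (nextSibling): td
After 5 (nextSibling): h3
After 6 (nextSibling): main

Answer: main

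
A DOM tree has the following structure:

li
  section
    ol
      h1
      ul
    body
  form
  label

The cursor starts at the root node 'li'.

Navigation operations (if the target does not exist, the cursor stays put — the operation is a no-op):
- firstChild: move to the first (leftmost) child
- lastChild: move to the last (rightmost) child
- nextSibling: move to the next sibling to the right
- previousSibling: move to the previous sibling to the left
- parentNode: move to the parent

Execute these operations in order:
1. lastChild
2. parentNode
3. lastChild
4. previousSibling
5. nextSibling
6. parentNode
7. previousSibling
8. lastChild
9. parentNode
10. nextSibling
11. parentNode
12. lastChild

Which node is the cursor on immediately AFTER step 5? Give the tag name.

Answer: label

Derivation:
After 1 (lastChild): label
After 2 (parentNode): li
After 3 (lastChild): label
After 4 (previousSibling): form
After 5 (nextSibling): label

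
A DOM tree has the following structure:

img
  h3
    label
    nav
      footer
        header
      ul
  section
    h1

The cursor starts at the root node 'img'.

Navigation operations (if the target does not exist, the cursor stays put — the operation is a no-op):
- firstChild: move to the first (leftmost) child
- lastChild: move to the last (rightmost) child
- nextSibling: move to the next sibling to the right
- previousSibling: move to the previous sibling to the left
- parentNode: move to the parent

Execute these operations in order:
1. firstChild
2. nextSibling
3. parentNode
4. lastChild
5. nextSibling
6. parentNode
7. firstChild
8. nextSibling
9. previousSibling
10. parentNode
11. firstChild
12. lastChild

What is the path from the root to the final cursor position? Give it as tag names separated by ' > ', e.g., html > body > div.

After 1 (firstChild): h3
After 2 (nextSibling): section
After 3 (parentNode): img
After 4 (lastChild): section
After 5 (nextSibling): section (no-op, stayed)
After 6 (parentNode): img
After 7 (firstChild): h3
After 8 (nextSibling): section
After 9 (previousSibling): h3
After 10 (parentNode): img
After 11 (firstChild): h3
After 12 (lastChild): nav

Answer: img > h3 > nav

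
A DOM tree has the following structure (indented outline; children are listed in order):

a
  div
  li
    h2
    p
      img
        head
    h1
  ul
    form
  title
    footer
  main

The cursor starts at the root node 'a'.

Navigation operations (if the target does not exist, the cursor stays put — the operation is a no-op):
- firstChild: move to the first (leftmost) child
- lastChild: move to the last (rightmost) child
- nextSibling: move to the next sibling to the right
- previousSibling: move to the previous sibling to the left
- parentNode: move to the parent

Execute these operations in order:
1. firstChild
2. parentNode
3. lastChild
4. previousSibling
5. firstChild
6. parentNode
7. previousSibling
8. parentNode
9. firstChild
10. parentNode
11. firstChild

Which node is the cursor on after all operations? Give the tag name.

After 1 (firstChild): div
After 2 (parentNode): a
After 3 (lastChild): main
After 4 (previousSibling): title
After 5 (firstChild): footer
After 6 (parentNode): title
After 7 (previousSibling): ul
After 8 (parentNode): a
After 9 (firstChild): div
After 10 (parentNode): a
After 11 (firstChild): div

Answer: div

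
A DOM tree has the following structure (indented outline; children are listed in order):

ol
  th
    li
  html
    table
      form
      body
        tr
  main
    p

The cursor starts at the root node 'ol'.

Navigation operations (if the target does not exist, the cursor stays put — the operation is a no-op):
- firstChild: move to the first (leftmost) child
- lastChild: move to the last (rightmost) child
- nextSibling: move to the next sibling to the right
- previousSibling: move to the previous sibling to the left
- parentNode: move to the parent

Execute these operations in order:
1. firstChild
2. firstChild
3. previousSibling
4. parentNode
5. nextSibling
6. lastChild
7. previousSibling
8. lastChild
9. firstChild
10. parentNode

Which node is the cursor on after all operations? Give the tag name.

After 1 (firstChild): th
After 2 (firstChild): li
After 3 (previousSibling): li (no-op, stayed)
After 4 (parentNode): th
After 5 (nextSibling): html
After 6 (lastChild): table
After 7 (previousSibling): table (no-op, stayed)
After 8 (lastChild): body
After 9 (firstChild): tr
After 10 (parentNode): body

Answer: body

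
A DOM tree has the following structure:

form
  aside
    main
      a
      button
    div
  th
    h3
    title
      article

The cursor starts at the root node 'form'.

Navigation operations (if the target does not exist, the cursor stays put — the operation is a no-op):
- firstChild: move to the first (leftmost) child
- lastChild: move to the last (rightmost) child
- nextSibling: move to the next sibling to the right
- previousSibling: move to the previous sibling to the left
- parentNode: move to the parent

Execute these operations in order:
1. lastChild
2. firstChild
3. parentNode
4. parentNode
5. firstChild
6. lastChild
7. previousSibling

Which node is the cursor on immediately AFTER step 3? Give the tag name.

After 1 (lastChild): th
After 2 (firstChild): h3
After 3 (parentNode): th

Answer: th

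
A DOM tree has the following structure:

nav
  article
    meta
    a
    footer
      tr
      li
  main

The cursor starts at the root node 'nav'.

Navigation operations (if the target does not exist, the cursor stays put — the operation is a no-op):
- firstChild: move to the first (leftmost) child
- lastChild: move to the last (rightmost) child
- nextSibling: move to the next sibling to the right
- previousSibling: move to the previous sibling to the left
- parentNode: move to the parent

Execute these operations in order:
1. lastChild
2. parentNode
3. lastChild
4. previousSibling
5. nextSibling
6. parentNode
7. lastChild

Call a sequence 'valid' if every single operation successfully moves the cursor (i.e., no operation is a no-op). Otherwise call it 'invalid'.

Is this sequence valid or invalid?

After 1 (lastChild): main
After 2 (parentNode): nav
After 3 (lastChild): main
After 4 (previousSibling): article
After 5 (nextSibling): main
After 6 (parentNode): nav
After 7 (lastChild): main

Answer: valid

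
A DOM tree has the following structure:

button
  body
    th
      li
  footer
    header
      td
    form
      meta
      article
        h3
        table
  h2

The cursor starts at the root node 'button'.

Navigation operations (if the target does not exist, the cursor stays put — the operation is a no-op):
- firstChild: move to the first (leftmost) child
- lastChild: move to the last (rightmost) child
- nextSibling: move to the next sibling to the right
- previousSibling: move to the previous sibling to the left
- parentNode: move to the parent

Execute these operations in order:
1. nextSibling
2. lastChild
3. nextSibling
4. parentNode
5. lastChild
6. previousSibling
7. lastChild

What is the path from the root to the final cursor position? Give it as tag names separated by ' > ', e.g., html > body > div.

Answer: button > footer > form

Derivation:
After 1 (nextSibling): button (no-op, stayed)
After 2 (lastChild): h2
After 3 (nextSibling): h2 (no-op, stayed)
After 4 (parentNode): button
After 5 (lastChild): h2
After 6 (previousSibling): footer
After 7 (lastChild): form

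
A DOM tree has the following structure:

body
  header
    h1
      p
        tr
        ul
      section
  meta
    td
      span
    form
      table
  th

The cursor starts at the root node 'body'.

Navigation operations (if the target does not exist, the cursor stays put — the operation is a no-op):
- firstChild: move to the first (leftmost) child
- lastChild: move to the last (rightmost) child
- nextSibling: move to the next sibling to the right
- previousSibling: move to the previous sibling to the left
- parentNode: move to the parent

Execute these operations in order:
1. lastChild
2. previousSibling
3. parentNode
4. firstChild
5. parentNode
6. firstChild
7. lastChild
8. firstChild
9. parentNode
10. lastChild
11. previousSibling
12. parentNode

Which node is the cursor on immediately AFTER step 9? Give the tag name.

Answer: h1

Derivation:
After 1 (lastChild): th
After 2 (previousSibling): meta
After 3 (parentNode): body
After 4 (firstChild): header
After 5 (parentNode): body
After 6 (firstChild): header
After 7 (lastChild): h1
After 8 (firstChild): p
After 9 (parentNode): h1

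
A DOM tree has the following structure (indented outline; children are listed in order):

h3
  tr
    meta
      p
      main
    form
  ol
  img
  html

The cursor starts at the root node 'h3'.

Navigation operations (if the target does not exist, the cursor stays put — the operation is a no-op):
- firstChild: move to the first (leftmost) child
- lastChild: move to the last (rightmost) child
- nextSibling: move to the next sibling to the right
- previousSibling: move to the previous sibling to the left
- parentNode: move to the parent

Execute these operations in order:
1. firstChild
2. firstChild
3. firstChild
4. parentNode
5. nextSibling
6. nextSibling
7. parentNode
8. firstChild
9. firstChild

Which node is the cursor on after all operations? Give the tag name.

Answer: p

Derivation:
After 1 (firstChild): tr
After 2 (firstChild): meta
After 3 (firstChild): p
After 4 (parentNode): meta
After 5 (nextSibling): form
After 6 (nextSibling): form (no-op, stayed)
After 7 (parentNode): tr
After 8 (firstChild): meta
After 9 (firstChild): p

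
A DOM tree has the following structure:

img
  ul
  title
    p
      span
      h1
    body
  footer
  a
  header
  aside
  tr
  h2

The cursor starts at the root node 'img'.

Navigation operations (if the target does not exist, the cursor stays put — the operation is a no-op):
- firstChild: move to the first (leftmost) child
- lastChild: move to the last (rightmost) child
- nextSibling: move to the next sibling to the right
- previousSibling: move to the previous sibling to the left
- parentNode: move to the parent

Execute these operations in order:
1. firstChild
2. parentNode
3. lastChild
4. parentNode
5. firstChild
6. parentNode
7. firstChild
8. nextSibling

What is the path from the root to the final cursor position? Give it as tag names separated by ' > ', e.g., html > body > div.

After 1 (firstChild): ul
After 2 (parentNode): img
After 3 (lastChild): h2
After 4 (parentNode): img
After 5 (firstChild): ul
After 6 (parentNode): img
After 7 (firstChild): ul
After 8 (nextSibling): title

Answer: img > title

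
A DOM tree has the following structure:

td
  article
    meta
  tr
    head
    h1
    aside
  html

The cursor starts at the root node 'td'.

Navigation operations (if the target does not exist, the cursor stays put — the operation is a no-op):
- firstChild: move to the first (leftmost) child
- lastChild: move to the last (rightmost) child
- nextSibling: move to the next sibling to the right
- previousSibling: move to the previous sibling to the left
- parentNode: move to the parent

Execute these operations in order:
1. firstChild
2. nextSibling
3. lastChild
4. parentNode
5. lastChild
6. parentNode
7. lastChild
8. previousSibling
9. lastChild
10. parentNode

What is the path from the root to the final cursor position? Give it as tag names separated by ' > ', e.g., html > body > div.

Answer: td > tr

Derivation:
After 1 (firstChild): article
After 2 (nextSibling): tr
After 3 (lastChild): aside
After 4 (parentNode): tr
After 5 (lastChild): aside
After 6 (parentNode): tr
After 7 (lastChild): aside
After 8 (previousSibling): h1
After 9 (lastChild): h1 (no-op, stayed)
After 10 (parentNode): tr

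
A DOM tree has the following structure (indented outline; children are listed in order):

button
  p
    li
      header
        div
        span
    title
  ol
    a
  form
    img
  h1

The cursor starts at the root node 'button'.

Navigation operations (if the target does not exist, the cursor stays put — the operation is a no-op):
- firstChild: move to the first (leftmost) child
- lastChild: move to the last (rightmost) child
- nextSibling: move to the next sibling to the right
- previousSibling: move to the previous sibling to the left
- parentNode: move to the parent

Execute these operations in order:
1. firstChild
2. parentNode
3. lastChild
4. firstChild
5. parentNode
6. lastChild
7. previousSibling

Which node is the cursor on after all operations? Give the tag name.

Answer: form

Derivation:
After 1 (firstChild): p
After 2 (parentNode): button
After 3 (lastChild): h1
After 4 (firstChild): h1 (no-op, stayed)
After 5 (parentNode): button
After 6 (lastChild): h1
After 7 (previousSibling): form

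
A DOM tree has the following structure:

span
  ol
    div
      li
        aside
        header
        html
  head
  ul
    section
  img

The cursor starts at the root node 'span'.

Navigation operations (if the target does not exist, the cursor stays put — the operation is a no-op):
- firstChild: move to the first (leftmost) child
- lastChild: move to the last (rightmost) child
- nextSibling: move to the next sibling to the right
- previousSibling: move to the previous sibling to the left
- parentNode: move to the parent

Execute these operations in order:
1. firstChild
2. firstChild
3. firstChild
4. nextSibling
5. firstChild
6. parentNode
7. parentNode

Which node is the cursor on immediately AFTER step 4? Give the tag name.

After 1 (firstChild): ol
After 2 (firstChild): div
After 3 (firstChild): li
After 4 (nextSibling): li (no-op, stayed)

Answer: li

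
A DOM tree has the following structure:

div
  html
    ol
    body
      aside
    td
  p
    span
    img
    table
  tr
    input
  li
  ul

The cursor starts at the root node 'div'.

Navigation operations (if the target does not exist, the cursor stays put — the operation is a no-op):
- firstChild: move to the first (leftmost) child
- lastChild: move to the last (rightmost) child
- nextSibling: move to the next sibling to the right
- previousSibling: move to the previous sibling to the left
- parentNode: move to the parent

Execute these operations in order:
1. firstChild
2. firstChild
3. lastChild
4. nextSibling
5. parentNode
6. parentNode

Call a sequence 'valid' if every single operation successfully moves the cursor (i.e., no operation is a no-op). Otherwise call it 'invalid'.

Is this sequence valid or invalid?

After 1 (firstChild): html
After 2 (firstChild): ol
After 3 (lastChild): ol (no-op, stayed)
After 4 (nextSibling): body
After 5 (parentNode): html
After 6 (parentNode): div

Answer: invalid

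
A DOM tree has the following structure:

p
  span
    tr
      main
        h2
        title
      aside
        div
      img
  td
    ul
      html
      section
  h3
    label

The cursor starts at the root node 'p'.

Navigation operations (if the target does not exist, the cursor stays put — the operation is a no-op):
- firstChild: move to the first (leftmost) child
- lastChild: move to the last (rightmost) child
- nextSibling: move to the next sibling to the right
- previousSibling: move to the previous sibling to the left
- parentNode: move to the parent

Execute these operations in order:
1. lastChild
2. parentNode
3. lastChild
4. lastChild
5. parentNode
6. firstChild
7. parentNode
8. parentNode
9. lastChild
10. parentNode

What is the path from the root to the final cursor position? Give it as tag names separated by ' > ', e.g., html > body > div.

After 1 (lastChild): h3
After 2 (parentNode): p
After 3 (lastChild): h3
After 4 (lastChild): label
After 5 (parentNode): h3
After 6 (firstChild): label
After 7 (parentNode): h3
After 8 (parentNode): p
After 9 (lastChild): h3
After 10 (parentNode): p

Answer: p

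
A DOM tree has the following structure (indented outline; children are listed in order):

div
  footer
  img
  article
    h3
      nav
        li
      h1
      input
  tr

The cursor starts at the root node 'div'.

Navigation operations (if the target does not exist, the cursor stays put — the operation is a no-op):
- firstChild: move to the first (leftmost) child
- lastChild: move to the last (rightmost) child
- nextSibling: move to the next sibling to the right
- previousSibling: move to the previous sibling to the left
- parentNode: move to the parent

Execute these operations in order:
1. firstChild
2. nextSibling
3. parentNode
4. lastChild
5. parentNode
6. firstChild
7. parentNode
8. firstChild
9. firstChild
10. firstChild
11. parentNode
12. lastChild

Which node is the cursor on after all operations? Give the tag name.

Answer: tr

Derivation:
After 1 (firstChild): footer
After 2 (nextSibling): img
After 3 (parentNode): div
After 4 (lastChild): tr
After 5 (parentNode): div
After 6 (firstChild): footer
After 7 (parentNode): div
After 8 (firstChild): footer
After 9 (firstChild): footer (no-op, stayed)
After 10 (firstChild): footer (no-op, stayed)
After 11 (parentNode): div
After 12 (lastChild): tr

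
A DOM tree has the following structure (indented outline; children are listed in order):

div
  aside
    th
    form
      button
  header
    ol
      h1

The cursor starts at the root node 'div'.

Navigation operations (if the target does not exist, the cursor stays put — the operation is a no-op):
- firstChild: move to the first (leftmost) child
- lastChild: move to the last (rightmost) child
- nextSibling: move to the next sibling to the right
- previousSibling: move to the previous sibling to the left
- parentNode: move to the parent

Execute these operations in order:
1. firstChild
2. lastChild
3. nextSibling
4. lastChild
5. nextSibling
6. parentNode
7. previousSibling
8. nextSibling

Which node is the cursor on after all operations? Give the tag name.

After 1 (firstChild): aside
After 2 (lastChild): form
After 3 (nextSibling): form (no-op, stayed)
After 4 (lastChild): button
After 5 (nextSibling): button (no-op, stayed)
After 6 (parentNode): form
After 7 (previousSibling): th
After 8 (nextSibling): form

Answer: form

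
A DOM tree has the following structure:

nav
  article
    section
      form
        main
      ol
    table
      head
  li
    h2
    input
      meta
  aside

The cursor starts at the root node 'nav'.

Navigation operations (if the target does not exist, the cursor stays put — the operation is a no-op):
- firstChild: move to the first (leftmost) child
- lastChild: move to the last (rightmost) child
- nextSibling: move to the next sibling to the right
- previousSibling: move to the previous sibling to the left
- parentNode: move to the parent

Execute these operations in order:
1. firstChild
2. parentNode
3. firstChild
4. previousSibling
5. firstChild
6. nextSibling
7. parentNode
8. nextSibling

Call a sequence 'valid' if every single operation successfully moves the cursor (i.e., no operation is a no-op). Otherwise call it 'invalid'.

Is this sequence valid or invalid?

Answer: invalid

Derivation:
After 1 (firstChild): article
After 2 (parentNode): nav
After 3 (firstChild): article
After 4 (previousSibling): article (no-op, stayed)
After 5 (firstChild): section
After 6 (nextSibling): table
After 7 (parentNode): article
After 8 (nextSibling): li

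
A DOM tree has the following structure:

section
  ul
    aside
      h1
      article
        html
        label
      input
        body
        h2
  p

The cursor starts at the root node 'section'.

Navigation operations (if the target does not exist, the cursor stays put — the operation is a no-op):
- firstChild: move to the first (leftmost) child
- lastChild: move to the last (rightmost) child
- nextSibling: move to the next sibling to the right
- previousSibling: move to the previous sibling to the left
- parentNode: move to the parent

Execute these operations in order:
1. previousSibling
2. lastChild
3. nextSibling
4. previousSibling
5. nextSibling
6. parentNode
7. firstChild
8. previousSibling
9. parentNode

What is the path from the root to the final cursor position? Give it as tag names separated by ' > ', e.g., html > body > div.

Answer: section

Derivation:
After 1 (previousSibling): section (no-op, stayed)
After 2 (lastChild): p
After 3 (nextSibling): p (no-op, stayed)
After 4 (previousSibling): ul
After 5 (nextSibling): p
After 6 (parentNode): section
After 7 (firstChild): ul
After 8 (previousSibling): ul (no-op, stayed)
After 9 (parentNode): section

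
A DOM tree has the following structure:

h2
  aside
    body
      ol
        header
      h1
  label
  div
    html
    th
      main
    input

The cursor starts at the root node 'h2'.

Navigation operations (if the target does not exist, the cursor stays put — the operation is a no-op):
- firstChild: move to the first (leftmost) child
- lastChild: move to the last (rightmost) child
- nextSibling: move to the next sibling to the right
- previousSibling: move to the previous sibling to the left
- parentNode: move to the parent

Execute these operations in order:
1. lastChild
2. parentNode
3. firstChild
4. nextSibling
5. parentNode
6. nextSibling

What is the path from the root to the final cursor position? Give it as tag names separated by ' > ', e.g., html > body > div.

Answer: h2

Derivation:
After 1 (lastChild): div
After 2 (parentNode): h2
After 3 (firstChild): aside
After 4 (nextSibling): label
After 5 (parentNode): h2
After 6 (nextSibling): h2 (no-op, stayed)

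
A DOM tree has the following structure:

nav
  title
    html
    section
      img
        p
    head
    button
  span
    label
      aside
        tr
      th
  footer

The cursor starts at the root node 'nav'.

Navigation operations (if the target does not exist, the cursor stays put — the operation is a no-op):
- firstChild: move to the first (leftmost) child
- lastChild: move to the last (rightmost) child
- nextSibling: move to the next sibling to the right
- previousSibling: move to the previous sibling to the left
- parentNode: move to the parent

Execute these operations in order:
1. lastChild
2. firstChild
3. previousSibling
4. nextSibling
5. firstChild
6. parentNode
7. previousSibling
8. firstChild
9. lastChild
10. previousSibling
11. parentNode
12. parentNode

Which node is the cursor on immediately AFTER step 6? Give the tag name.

After 1 (lastChild): footer
After 2 (firstChild): footer (no-op, stayed)
After 3 (previousSibling): span
After 4 (nextSibling): footer
After 5 (firstChild): footer (no-op, stayed)
After 6 (parentNode): nav

Answer: nav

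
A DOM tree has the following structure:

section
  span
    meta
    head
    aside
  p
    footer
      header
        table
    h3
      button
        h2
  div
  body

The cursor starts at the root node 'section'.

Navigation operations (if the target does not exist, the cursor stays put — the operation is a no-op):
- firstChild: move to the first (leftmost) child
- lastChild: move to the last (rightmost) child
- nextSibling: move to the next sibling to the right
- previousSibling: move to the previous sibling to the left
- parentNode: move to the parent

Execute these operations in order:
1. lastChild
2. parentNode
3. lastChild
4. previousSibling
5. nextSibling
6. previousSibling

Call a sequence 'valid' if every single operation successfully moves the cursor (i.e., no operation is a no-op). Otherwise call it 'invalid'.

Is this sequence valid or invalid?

Answer: valid

Derivation:
After 1 (lastChild): body
After 2 (parentNode): section
After 3 (lastChild): body
After 4 (previousSibling): div
After 5 (nextSibling): body
After 6 (previousSibling): div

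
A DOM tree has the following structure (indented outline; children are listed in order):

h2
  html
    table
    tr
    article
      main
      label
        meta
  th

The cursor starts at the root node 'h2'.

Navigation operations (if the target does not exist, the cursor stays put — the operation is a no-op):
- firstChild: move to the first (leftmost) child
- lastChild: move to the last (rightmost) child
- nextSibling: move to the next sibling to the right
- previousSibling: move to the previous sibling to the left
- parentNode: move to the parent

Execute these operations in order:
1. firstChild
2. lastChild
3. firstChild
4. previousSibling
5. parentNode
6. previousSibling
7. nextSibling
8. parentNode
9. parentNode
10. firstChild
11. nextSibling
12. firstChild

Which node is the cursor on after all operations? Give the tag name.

Answer: th

Derivation:
After 1 (firstChild): html
After 2 (lastChild): article
After 3 (firstChild): main
After 4 (previousSibling): main (no-op, stayed)
After 5 (parentNode): article
After 6 (previousSibling): tr
After 7 (nextSibling): article
After 8 (parentNode): html
After 9 (parentNode): h2
After 10 (firstChild): html
After 11 (nextSibling): th
After 12 (firstChild): th (no-op, stayed)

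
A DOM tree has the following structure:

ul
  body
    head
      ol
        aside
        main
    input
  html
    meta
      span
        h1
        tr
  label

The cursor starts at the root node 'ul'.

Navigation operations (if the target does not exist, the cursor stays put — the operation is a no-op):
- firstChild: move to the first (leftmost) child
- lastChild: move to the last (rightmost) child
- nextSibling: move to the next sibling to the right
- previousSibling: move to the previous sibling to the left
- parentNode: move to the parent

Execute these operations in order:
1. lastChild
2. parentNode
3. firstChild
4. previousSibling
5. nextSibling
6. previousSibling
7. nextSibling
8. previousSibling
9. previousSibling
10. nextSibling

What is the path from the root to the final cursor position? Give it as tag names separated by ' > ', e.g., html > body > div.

Answer: ul > html

Derivation:
After 1 (lastChild): label
After 2 (parentNode): ul
After 3 (firstChild): body
After 4 (previousSibling): body (no-op, stayed)
After 5 (nextSibling): html
After 6 (previousSibling): body
After 7 (nextSibling): html
After 8 (previousSibling): body
After 9 (previousSibling): body (no-op, stayed)
After 10 (nextSibling): html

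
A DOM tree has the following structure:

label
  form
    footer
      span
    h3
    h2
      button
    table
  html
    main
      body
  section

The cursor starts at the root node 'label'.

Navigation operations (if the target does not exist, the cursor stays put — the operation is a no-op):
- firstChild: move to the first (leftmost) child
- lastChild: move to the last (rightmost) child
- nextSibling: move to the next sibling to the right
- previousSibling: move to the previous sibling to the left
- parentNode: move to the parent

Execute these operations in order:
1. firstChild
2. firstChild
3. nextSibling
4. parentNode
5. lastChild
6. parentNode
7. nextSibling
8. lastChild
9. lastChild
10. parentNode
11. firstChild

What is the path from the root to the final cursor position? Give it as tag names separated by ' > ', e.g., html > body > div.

Answer: label > html > main > body

Derivation:
After 1 (firstChild): form
After 2 (firstChild): footer
After 3 (nextSibling): h3
After 4 (parentNode): form
After 5 (lastChild): table
After 6 (parentNode): form
After 7 (nextSibling): html
After 8 (lastChild): main
After 9 (lastChild): body
After 10 (parentNode): main
After 11 (firstChild): body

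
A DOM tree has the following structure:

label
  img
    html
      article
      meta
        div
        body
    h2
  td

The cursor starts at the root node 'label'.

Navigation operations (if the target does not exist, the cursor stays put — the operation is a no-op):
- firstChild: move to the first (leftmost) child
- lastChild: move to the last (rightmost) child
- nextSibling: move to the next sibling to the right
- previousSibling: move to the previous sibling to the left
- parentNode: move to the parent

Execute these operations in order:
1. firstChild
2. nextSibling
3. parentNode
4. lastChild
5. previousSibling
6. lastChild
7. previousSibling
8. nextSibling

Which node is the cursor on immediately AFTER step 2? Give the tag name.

Answer: td

Derivation:
After 1 (firstChild): img
After 2 (nextSibling): td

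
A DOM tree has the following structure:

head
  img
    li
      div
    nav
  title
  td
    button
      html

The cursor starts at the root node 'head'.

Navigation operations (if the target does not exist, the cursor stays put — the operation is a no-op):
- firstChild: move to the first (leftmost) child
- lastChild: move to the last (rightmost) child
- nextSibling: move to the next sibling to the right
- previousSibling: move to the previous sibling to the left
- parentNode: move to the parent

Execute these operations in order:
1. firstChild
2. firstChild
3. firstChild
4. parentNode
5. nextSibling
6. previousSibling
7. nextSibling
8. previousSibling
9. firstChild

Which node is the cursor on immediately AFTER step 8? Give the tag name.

Answer: li

Derivation:
After 1 (firstChild): img
After 2 (firstChild): li
After 3 (firstChild): div
After 4 (parentNode): li
After 5 (nextSibling): nav
After 6 (previousSibling): li
After 7 (nextSibling): nav
After 8 (previousSibling): li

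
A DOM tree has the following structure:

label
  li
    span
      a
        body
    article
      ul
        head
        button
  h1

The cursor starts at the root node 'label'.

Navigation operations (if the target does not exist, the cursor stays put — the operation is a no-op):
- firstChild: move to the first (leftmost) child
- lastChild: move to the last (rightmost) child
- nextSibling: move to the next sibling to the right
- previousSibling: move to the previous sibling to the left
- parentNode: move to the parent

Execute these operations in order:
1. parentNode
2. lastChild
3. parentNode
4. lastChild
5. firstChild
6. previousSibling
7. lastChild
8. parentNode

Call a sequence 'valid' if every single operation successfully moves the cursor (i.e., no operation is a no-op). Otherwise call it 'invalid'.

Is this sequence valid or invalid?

Answer: invalid

Derivation:
After 1 (parentNode): label (no-op, stayed)
After 2 (lastChild): h1
After 3 (parentNode): label
After 4 (lastChild): h1
After 5 (firstChild): h1 (no-op, stayed)
After 6 (previousSibling): li
After 7 (lastChild): article
After 8 (parentNode): li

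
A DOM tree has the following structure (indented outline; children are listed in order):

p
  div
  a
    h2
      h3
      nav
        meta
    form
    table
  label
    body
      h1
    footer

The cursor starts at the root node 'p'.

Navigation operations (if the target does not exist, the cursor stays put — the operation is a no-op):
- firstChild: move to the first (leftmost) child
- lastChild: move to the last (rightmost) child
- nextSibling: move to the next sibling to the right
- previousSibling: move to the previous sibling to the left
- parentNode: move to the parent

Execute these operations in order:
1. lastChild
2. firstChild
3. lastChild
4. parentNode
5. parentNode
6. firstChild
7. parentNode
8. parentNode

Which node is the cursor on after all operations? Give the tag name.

After 1 (lastChild): label
After 2 (firstChild): body
After 3 (lastChild): h1
After 4 (parentNode): body
After 5 (parentNode): label
After 6 (firstChild): body
After 7 (parentNode): label
After 8 (parentNode): p

Answer: p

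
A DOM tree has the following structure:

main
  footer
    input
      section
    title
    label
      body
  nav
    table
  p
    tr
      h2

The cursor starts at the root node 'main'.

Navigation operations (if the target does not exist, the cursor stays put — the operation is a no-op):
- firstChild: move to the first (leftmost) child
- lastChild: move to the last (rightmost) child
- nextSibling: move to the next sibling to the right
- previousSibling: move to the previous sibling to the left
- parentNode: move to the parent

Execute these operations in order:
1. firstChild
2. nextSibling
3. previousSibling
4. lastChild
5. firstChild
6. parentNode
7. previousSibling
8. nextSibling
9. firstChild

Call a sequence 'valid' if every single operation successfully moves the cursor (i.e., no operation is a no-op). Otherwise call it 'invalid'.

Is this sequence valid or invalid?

After 1 (firstChild): footer
After 2 (nextSibling): nav
After 3 (previousSibling): footer
After 4 (lastChild): label
After 5 (firstChild): body
After 6 (parentNode): label
After 7 (previousSibling): title
After 8 (nextSibling): label
After 9 (firstChild): body

Answer: valid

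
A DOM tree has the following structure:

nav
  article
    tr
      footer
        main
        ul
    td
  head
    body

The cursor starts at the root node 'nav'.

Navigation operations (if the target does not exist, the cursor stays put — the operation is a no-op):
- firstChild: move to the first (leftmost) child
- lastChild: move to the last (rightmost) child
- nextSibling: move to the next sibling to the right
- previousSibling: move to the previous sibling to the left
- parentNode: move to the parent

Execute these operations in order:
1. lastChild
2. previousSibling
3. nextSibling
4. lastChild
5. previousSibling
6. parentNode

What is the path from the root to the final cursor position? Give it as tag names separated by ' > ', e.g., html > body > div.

Answer: nav > head

Derivation:
After 1 (lastChild): head
After 2 (previousSibling): article
After 3 (nextSibling): head
After 4 (lastChild): body
After 5 (previousSibling): body (no-op, stayed)
After 6 (parentNode): head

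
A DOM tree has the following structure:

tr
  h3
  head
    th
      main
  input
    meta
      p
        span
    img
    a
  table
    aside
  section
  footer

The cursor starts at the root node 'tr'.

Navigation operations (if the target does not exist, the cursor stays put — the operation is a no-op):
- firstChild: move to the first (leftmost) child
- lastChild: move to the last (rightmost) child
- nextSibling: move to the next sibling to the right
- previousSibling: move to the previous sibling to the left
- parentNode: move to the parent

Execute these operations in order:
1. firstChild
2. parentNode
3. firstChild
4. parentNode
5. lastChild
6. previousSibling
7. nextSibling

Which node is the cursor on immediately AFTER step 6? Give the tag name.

After 1 (firstChild): h3
After 2 (parentNode): tr
After 3 (firstChild): h3
After 4 (parentNode): tr
After 5 (lastChild): footer
After 6 (previousSibling): section

Answer: section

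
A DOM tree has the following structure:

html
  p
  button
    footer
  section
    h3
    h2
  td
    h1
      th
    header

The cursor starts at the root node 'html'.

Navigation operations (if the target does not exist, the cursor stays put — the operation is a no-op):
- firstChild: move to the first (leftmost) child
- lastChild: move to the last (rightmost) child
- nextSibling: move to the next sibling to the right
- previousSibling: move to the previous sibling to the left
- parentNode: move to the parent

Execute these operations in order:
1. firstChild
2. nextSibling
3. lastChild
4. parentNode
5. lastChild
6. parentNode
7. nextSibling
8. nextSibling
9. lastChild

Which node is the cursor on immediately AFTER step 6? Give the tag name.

After 1 (firstChild): p
After 2 (nextSibling): button
After 3 (lastChild): footer
After 4 (parentNode): button
After 5 (lastChild): footer
After 6 (parentNode): button

Answer: button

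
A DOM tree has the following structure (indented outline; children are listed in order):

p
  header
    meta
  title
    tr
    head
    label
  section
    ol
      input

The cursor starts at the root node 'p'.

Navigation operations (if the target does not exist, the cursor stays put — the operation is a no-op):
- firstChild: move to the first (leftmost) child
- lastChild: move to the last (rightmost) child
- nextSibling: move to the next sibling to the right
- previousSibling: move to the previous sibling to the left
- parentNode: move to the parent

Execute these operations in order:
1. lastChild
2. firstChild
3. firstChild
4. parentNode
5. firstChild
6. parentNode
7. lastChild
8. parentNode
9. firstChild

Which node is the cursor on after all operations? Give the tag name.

After 1 (lastChild): section
After 2 (firstChild): ol
After 3 (firstChild): input
After 4 (parentNode): ol
After 5 (firstChild): input
After 6 (parentNode): ol
After 7 (lastChild): input
After 8 (parentNode): ol
After 9 (firstChild): input

Answer: input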